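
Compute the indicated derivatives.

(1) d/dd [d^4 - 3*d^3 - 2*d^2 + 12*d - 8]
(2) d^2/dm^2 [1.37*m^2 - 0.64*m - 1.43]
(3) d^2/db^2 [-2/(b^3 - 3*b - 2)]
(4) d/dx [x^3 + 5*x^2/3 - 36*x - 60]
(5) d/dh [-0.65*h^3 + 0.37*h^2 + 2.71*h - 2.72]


(1) = 4*d^3 - 9*d^2 - 4*d + 12
(2) = 2.74000000000000
(3) = 12*(b*(-b^3 + 3*b + 2) + 3*(b^2 - 1)^2)/(-b^3 + 3*b + 2)^3
(4) = 3*x^2 + 10*x/3 - 36
(5) = -1.95*h^2 + 0.74*h + 2.71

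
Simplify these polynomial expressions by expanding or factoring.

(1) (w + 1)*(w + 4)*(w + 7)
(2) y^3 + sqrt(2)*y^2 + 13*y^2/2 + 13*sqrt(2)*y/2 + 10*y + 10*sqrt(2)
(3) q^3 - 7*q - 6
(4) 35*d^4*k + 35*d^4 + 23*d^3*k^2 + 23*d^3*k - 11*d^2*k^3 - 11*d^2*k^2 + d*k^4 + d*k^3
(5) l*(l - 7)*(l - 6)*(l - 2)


(1) = w^3 + 12*w^2 + 39*w + 28
(2) = (y + 5/2)*(y + 4)*(y + sqrt(2))
(3) = (q - 3)*(q + 1)*(q + 2)
(4) = (-7*d + k)*(-5*d + k)*(d + k)*(d*k + d)
(5) = l^4 - 15*l^3 + 68*l^2 - 84*l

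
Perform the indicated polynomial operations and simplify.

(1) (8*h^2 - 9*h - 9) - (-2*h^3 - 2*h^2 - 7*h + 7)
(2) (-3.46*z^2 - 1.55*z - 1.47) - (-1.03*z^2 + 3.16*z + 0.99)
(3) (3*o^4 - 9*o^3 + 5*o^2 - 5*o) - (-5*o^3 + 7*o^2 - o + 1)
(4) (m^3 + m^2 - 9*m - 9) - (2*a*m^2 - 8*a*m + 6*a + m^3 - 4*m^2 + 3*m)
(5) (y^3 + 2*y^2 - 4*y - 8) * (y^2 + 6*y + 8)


(1) = 2*h^3 + 10*h^2 - 2*h - 16
(2) = -2.43*z^2 - 4.71*z - 2.46
(3) = 3*o^4 - 4*o^3 - 2*o^2 - 4*o - 1
(4) = -2*a*m^2 + 8*a*m - 6*a + 5*m^2 - 12*m - 9
(5) = y^5 + 8*y^4 + 16*y^3 - 16*y^2 - 80*y - 64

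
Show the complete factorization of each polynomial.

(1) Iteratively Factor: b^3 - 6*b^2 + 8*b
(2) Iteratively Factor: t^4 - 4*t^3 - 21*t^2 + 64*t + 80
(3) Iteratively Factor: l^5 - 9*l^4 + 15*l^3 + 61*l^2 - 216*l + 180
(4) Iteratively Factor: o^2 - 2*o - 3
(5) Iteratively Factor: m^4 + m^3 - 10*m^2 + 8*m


(1) = (b - 2)*(b^2 - 4*b) = b*(b - 2)*(b - 4)
(2) = (t + 4)*(t^3 - 8*t^2 + 11*t + 20) = (t - 4)*(t + 4)*(t^2 - 4*t - 5) = (t - 5)*(t - 4)*(t + 4)*(t + 1)
(3) = (l - 2)*(l^4 - 7*l^3 + l^2 + 63*l - 90) = (l - 2)*(l + 3)*(l^3 - 10*l^2 + 31*l - 30) = (l - 5)*(l - 2)*(l + 3)*(l^2 - 5*l + 6) = (l - 5)*(l - 2)^2*(l + 3)*(l - 3)
(4) = (o - 3)*(o + 1)
(5) = (m - 2)*(m^3 + 3*m^2 - 4*m) = (m - 2)*(m - 1)*(m^2 + 4*m) = m*(m - 2)*(m - 1)*(m + 4)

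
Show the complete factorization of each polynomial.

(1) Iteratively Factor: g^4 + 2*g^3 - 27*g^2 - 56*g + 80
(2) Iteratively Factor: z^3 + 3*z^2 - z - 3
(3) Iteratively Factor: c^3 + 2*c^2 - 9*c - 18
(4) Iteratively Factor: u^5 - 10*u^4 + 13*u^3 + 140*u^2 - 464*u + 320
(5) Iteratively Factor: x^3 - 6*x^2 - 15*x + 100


(1) = (g + 4)*(g^3 - 2*g^2 - 19*g + 20) = (g + 4)^2*(g^2 - 6*g + 5) = (g - 1)*(g + 4)^2*(g - 5)
(2) = (z + 1)*(z^2 + 2*z - 3) = (z + 1)*(z + 3)*(z - 1)
(3) = (c + 3)*(c^2 - c - 6) = (c + 2)*(c + 3)*(c - 3)
(4) = (u - 4)*(u^4 - 6*u^3 - 11*u^2 + 96*u - 80) = (u - 4)*(u - 1)*(u^3 - 5*u^2 - 16*u + 80) = (u - 4)^2*(u - 1)*(u^2 - u - 20) = (u - 4)^2*(u - 1)*(u + 4)*(u - 5)
(5) = (x - 5)*(x^2 - x - 20) = (x - 5)*(x + 4)*(x - 5)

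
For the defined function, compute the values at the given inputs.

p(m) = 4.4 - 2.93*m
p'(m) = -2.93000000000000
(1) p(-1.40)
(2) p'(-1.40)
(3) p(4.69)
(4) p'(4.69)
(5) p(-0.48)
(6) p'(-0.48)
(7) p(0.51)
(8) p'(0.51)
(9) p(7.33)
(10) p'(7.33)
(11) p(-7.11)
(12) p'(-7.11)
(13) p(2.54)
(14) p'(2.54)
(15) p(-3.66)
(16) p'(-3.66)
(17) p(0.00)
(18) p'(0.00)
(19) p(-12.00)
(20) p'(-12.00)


(1) = 8.50
(2) = -2.93
(3) = -9.34
(4) = -2.93
(5) = 5.81
(6) = -2.93
(7) = 2.91
(8) = -2.93
(9) = -17.08
(10) = -2.93
(11) = 25.23
(12) = -2.93
(13) = -3.04
(14) = -2.93
(15) = 15.12
(16) = -2.93
(17) = 4.40
(18) = -2.93
(19) = 39.56
(20) = -2.93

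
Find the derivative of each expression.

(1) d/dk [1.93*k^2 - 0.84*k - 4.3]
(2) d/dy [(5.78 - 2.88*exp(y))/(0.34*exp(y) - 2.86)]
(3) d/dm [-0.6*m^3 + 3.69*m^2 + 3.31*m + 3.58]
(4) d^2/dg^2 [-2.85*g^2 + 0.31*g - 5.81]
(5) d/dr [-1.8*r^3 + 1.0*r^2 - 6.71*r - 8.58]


(1) = 3.86*k - 0.84
(2) = 6.2716*exp(y)/(0.34*exp(y) - 2.86)^2
(3) = -1.8*m^2 + 7.38*m + 3.31
(4) = -5.70000000000000
(5) = -5.4*r^2 + 2.0*r - 6.71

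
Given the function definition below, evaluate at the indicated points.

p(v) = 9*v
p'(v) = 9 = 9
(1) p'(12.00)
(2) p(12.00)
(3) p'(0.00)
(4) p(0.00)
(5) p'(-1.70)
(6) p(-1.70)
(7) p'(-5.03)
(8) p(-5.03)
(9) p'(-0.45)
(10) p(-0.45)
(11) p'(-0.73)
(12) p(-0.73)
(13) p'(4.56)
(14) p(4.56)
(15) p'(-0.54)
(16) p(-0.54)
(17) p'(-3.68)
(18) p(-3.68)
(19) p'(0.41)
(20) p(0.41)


(1) = 9.00
(2) = 108.00
(3) = 9.00
(4) = 0.00
(5) = 9.00
(6) = -15.30
(7) = 9.00
(8) = -45.27
(9) = 9.00
(10) = -4.05
(11) = 9.00
(12) = -6.57
(13) = 9.00
(14) = 41.04
(15) = 9.00
(16) = -4.86
(17) = 9.00
(18) = -33.12
(19) = 9.00
(20) = 3.69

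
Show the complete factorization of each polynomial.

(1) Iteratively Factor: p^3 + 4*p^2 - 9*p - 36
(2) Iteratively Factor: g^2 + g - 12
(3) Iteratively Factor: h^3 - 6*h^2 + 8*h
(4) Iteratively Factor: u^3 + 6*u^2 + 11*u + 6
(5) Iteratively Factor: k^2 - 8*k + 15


(1) = (p + 3)*(p^2 + p - 12) = (p + 3)*(p + 4)*(p - 3)
(2) = (g - 3)*(g + 4)
(3) = (h - 2)*(h^2 - 4*h) = h*(h - 2)*(h - 4)
(4) = (u + 3)*(u^2 + 3*u + 2) = (u + 1)*(u + 3)*(u + 2)
(5) = (k - 5)*(k - 3)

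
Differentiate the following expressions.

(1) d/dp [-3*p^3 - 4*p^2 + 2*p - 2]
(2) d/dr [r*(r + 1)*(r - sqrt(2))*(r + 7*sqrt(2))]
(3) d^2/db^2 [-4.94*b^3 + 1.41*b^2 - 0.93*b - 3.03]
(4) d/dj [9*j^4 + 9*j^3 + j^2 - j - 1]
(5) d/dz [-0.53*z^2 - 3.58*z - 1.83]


(1) = -9*p^2 - 8*p + 2
(2) = 4*r^3 + 3*r^2 + 18*sqrt(2)*r^2 - 28*r + 12*sqrt(2)*r - 14
(3) = 2.82 - 29.64*b
(4) = 36*j^3 + 27*j^2 + 2*j - 1
(5) = -1.06*z - 3.58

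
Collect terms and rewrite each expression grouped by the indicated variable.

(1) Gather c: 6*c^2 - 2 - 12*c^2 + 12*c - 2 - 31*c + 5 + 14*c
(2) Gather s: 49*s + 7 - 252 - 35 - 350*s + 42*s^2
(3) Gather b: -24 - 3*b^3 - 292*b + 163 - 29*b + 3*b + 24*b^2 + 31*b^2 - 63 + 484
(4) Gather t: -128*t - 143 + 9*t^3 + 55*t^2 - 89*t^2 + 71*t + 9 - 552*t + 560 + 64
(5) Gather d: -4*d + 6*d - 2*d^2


(1) = -6*c^2 - 5*c + 1
(2) = 42*s^2 - 301*s - 280
(3) = -3*b^3 + 55*b^2 - 318*b + 560
(4) = 9*t^3 - 34*t^2 - 609*t + 490
(5) = -2*d^2 + 2*d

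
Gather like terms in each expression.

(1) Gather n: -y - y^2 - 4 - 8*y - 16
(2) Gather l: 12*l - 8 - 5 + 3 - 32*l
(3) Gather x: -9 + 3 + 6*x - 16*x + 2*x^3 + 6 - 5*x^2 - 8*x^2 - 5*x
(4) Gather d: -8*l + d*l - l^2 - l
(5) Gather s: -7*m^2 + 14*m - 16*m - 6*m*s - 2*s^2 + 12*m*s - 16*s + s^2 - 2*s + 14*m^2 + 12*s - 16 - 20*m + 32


(1) = -y^2 - 9*y - 20
(2) = -20*l - 10
(3) = 2*x^3 - 13*x^2 - 15*x
(4) = d*l - l^2 - 9*l
(5) = 7*m^2 - 22*m - s^2 + s*(6*m - 6) + 16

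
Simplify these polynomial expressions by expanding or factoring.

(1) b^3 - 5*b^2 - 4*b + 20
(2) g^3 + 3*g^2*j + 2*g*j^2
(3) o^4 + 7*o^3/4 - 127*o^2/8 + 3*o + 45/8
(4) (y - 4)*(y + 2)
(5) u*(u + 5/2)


(1) = (b - 5)*(b - 2)*(b + 2)
(2) = g*(g + j)*(g + 2*j)
(3) = (o - 3)*(o - 3/4)*(o + 1/2)*(o + 5)
(4) = y^2 - 2*y - 8
(5) = u^2 + 5*u/2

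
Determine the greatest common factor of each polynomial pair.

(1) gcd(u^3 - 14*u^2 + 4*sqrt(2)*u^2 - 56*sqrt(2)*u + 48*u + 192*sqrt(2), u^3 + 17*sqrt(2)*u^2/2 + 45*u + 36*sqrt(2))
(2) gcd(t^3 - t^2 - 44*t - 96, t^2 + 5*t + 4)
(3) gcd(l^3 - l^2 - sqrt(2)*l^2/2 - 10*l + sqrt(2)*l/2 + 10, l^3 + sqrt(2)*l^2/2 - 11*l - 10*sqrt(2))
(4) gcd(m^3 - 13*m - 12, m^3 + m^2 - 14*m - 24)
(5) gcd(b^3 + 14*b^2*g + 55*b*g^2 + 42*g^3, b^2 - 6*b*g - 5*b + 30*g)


(1) = gcd((u - 8)*(u - 6)*(u + 4*sqrt(2)), (u + 3*sqrt(2)/2)*(u + 3*sqrt(2))*(u + 4*sqrt(2))) = u + 4*sqrt(2)
(2) = t + 4
(3) = l^2 - sqrt(2)*l/2 - 10
(4) = gcd((m - 4)*(m + 1)*(m + 3), (m - 4)*(m + 2)*(m + 3)) = m^2 - m - 12
(5) = 1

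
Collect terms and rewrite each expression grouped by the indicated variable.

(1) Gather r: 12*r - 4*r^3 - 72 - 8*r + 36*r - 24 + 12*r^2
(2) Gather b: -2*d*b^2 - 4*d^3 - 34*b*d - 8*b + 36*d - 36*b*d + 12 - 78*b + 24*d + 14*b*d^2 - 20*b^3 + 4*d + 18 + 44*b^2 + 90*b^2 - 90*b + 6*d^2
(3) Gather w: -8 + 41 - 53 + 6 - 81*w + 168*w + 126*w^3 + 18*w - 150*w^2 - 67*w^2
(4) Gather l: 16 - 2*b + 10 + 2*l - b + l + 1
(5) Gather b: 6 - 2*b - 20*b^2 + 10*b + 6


(1) = -4*r^3 + 12*r^2 + 40*r - 96
(2) = -20*b^3 + b^2*(134 - 2*d) + b*(14*d^2 - 70*d - 176) - 4*d^3 + 6*d^2 + 64*d + 30
(3) = 126*w^3 - 217*w^2 + 105*w - 14
(4) = -3*b + 3*l + 27
(5) = -20*b^2 + 8*b + 12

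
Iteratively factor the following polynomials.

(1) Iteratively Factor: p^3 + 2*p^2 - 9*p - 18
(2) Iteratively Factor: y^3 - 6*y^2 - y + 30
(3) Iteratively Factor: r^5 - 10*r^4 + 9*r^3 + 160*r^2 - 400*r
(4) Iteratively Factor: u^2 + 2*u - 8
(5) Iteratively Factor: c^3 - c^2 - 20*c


(1) = (p - 3)*(p^2 + 5*p + 6) = (p - 3)*(p + 3)*(p + 2)
(2) = (y - 5)*(y^2 - y - 6) = (y - 5)*(y + 2)*(y - 3)
(3) = (r + 4)*(r^4 - 14*r^3 + 65*r^2 - 100*r) = (r - 5)*(r + 4)*(r^3 - 9*r^2 + 20*r) = r*(r - 5)*(r + 4)*(r^2 - 9*r + 20) = r*(r - 5)*(r - 4)*(r + 4)*(r - 5)
(4) = (u + 4)*(u - 2)
(5) = (c - 5)*(c^2 + 4*c) = c*(c - 5)*(c + 4)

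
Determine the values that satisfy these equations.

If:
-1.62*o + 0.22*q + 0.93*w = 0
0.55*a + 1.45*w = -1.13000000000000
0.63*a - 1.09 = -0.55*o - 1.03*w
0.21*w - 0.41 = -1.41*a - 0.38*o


Then:
a = -0.63
o = 3.72
q = 29.64
w = -0.54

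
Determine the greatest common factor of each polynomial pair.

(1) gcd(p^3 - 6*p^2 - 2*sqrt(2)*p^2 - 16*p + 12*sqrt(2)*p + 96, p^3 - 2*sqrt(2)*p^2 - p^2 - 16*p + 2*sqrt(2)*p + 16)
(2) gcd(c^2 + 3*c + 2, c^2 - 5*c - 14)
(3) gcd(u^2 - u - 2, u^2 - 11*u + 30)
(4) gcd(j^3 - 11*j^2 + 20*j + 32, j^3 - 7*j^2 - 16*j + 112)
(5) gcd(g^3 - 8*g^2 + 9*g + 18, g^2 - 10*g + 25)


(1) = p^2 - 2*sqrt(2)*p - 16
(2) = gcd((c + 1)*(c + 2), (c - 7)*(c + 2)) = c + 2
(3) = gcd((u - 2)*(u + 1), (u - 6)*(u - 5)) = 1
(4) = gcd((j - 8)*(j - 4)*(j + 1), (j - 7)*(j - 4)*(j + 4)) = j - 4
(5) = gcd((g - 6)*(g - 3)*(g + 1), (g - 5)^2) = 1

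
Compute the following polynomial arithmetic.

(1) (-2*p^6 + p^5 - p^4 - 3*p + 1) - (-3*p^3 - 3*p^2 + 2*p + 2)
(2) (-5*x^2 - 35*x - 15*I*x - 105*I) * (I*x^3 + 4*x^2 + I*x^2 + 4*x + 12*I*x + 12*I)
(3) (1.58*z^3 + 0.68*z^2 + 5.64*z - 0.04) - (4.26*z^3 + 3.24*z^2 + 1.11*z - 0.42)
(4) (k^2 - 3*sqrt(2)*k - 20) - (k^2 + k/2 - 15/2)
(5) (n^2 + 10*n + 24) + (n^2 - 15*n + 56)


(1) = -2*p^6 + p^5 - p^4 + 3*p^3 + 3*p^2 - 5*p - 1
(2) = -5*I*x^5 - 5*x^4 - 40*I*x^4 - 40*x^3 - 155*I*x^3 + 145*x^2 - 960*I*x^2 + 1440*x - 840*I*x + 1260
(3) = -2.68*z^3 - 2.56*z^2 + 4.53*z + 0.38
(4) = -3*sqrt(2)*k - k/2 - 25/2
(5) = 2*n^2 - 5*n + 80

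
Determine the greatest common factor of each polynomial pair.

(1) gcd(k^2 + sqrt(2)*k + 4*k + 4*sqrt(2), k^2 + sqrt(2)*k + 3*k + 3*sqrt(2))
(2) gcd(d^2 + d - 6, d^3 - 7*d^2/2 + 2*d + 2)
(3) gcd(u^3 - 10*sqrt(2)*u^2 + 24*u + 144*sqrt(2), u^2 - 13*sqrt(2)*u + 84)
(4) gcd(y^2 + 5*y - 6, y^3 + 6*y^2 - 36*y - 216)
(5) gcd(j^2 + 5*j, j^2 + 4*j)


(1) = gcd((k + 4)*(k + sqrt(2)), (k + 3)*(k + sqrt(2))) = k + sqrt(2)
(2) = gcd((d - 2)*(d + 3), (d - 2)^2*(d + 1/2)) = d - 2
(3) = gcd((u - 6*sqrt(2))^2*(u + 2*sqrt(2)), (u - 7*sqrt(2))*(u - 6*sqrt(2))) = u - 6*sqrt(2)
(4) = y + 6
(5) = j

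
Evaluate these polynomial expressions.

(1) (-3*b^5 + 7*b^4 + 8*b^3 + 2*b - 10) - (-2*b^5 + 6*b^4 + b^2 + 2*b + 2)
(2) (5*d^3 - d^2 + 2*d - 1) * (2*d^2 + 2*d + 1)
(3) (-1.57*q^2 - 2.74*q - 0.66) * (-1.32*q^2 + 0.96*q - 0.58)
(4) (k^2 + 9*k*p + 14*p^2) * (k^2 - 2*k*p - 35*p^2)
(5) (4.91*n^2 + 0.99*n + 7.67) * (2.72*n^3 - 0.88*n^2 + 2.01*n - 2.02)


(1) = -b^5 + b^4 + 8*b^3 - b^2 - 12
(2) = 10*d^5 + 8*d^4 + 7*d^3 + d^2 - 1
(3) = 2.0724*q^4 + 2.1096*q^3 - 0.8486*q^2 + 0.9556*q + 0.3828
(4) = k^4 + 7*k^3*p - 39*k^2*p^2 - 343*k*p^3 - 490*p^4
(5) = 13.3552*n^5 - 1.628*n^4 + 29.8603*n^3 - 14.6779*n^2 + 13.4169*n - 15.4934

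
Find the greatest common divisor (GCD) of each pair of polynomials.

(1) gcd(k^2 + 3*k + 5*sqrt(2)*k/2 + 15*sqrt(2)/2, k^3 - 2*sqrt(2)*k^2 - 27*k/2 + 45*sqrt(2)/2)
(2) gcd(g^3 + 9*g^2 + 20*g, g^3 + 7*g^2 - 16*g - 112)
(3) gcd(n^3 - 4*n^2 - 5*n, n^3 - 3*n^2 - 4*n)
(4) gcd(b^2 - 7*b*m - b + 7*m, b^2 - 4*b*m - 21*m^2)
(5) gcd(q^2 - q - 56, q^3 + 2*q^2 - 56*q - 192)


(1) = gcd((k + 3)*(k + 5*sqrt(2)/2), (k - 3*sqrt(2))*(k - 3*sqrt(2)/2)*(k + 5*sqrt(2)/2)) = k + 5*sqrt(2)/2
(2) = g + 4
(3) = n^2 + n
(4) = b - 7*m
(5) = gcd((q - 8)*(q + 7), (q - 8)*(q + 4)*(q + 6)) = q - 8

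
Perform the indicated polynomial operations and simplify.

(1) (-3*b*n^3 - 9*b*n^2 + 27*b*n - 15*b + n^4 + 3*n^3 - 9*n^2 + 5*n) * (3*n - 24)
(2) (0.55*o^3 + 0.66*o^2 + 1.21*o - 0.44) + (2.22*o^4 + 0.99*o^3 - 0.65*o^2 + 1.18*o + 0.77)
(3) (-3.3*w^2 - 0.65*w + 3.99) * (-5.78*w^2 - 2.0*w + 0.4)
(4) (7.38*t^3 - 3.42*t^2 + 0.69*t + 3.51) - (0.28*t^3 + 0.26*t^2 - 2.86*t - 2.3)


(1) = -9*b*n^4 + 45*b*n^3 + 297*b*n^2 - 693*b*n + 360*b + 3*n^5 - 15*n^4 - 99*n^3 + 231*n^2 - 120*n
(2) = 2.22*o^4 + 1.54*o^3 + 0.01*o^2 + 2.39*o + 0.33
(3) = 19.074*w^4 + 10.357*w^3 - 23.0822*w^2 - 8.24*w + 1.596
(4) = 7.1*t^3 - 3.68*t^2 + 3.55*t + 5.81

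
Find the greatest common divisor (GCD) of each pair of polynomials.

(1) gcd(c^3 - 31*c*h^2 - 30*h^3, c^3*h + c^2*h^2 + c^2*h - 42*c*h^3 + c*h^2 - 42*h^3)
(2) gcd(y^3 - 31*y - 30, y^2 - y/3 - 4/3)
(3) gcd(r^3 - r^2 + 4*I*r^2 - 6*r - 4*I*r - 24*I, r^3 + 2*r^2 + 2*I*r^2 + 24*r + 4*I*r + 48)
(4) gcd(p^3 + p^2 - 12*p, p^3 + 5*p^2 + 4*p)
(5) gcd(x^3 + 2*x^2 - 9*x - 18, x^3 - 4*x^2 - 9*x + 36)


(1) = c - 6*h
(2) = gcd((y - 6)*(y + 1)*(y + 5), (y - 4/3)*(y + 1)) = y + 1
(3) = gcd((r - 3)*(r + 2)*(r + 4*I), (r + 2)*(r - 4*I)*(r + 6*I)) = r + 2
(4) = p^2 + 4*p
(5) = x^2 - 9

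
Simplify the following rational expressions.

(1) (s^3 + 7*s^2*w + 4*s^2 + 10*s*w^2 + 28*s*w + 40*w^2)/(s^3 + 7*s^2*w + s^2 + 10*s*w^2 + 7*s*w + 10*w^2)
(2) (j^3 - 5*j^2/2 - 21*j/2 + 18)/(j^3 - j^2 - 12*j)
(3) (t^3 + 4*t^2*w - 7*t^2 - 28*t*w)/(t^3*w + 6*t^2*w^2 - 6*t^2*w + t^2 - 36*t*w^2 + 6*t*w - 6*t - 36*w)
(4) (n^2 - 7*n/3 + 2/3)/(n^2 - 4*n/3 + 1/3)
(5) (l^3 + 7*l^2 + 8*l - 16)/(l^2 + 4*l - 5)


(1) = (s + 4)/(s + 1)
(2) = (2*j - 3)/(2*j)
(3) = (t^3 + 4*t^2*w - 7*t^2 - 28*t*w)/(t^3*w + 6*t^2*w^2 - 6*t^2*w + t^2 - 36*t*w^2 + 6*t*w - 6*t - 36*w)
(4) = (n - 2)/(n - 1)
(5) = (l^2 + 8*l + 16)/(l + 5)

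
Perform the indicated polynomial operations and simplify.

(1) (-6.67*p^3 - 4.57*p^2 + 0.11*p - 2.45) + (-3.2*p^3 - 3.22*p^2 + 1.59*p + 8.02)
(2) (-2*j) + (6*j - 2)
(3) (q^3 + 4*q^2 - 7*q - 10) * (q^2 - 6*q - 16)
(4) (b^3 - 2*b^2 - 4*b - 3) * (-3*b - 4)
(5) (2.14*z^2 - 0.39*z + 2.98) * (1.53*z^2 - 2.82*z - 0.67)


(1) = -9.87*p^3 - 7.79*p^2 + 1.7*p + 5.57
(2) = 4*j - 2
(3) = q^5 - 2*q^4 - 47*q^3 - 32*q^2 + 172*q + 160
(4) = -3*b^4 + 2*b^3 + 20*b^2 + 25*b + 12
(5) = 3.2742*z^4 - 6.6315*z^3 + 4.2254*z^2 - 8.1423*z - 1.9966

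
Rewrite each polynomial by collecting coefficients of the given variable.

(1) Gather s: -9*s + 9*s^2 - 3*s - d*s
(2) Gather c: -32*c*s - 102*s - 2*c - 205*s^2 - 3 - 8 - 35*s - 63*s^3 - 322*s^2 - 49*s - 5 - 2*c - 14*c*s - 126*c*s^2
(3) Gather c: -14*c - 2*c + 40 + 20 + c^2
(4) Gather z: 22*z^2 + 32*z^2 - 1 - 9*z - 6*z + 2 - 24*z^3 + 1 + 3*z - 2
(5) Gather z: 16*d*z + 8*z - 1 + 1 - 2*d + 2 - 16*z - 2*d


(1) = 9*s^2 + s*(-d - 12)
(2) = c*(-126*s^2 - 46*s - 4) - 63*s^3 - 527*s^2 - 186*s - 16
(3) = c^2 - 16*c + 60
(4) = -24*z^3 + 54*z^2 - 12*z
(5) = -4*d + z*(16*d - 8) + 2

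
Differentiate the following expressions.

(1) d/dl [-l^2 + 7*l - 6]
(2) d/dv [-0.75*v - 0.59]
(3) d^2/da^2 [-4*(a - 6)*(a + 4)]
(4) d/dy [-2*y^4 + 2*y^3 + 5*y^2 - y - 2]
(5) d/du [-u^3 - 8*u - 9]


(1) = 7 - 2*l
(2) = -0.750000000000000
(3) = -8
(4) = -8*y^3 + 6*y^2 + 10*y - 1
(5) = -3*u^2 - 8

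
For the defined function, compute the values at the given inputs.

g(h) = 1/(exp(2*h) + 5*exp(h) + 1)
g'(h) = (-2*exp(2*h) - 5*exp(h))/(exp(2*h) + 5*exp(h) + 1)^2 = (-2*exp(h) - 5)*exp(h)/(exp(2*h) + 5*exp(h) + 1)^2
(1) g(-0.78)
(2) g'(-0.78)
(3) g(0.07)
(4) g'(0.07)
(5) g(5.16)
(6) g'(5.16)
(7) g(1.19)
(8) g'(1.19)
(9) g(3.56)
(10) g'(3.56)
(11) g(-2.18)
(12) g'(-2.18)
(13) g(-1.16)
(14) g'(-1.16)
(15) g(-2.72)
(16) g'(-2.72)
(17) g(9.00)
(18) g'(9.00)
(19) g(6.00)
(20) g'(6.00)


(1) = 0.29
(2) = -0.22
(3) = 0.13
(4) = -0.14
(5) = 0.00
(6) = -0.00
(7) = 0.04
(8) = -0.05
(9) = 0.00
(10) = -0.00
(11) = 0.63
(12) = -0.24
(13) = 0.38
(14) = -0.25
(15) = 0.75
(16) = -0.19
(17) = 0.00
(18) = -0.00
(19) = 0.00
(20) = -0.00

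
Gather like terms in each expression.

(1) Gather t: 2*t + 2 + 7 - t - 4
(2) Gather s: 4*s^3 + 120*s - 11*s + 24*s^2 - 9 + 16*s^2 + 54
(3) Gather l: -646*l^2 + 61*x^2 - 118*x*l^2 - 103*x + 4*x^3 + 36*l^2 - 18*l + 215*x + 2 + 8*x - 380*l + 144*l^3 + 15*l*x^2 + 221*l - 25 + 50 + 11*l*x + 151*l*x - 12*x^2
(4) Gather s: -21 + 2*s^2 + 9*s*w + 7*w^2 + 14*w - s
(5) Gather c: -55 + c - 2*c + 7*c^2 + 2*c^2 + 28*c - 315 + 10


(1) = t + 5
(2) = 4*s^3 + 40*s^2 + 109*s + 45
(3) = 144*l^3 + l^2*(-118*x - 610) + l*(15*x^2 + 162*x - 177) + 4*x^3 + 49*x^2 + 120*x + 27
(4) = 2*s^2 + s*(9*w - 1) + 7*w^2 + 14*w - 21
(5) = 9*c^2 + 27*c - 360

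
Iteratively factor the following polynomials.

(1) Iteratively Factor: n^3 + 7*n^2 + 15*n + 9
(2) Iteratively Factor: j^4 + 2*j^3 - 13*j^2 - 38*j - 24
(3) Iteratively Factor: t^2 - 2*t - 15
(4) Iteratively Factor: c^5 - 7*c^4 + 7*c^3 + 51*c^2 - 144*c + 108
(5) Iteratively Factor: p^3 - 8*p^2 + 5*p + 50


(1) = (n + 1)*(n^2 + 6*n + 9) = (n + 1)*(n + 3)*(n + 3)
(2) = (j + 3)*(j^3 - j^2 - 10*j - 8) = (j + 2)*(j + 3)*(j^2 - 3*j - 4) = (j - 4)*(j + 2)*(j + 3)*(j + 1)
(3) = (t + 3)*(t - 5)
(4) = (c - 3)*(c^4 - 4*c^3 - 5*c^2 + 36*c - 36) = (c - 3)*(c - 2)*(c^3 - 2*c^2 - 9*c + 18) = (c - 3)^2*(c - 2)*(c^2 + c - 6) = (c - 3)^2*(c - 2)^2*(c + 3)
(5) = (p + 2)*(p^2 - 10*p + 25) = (p - 5)*(p + 2)*(p - 5)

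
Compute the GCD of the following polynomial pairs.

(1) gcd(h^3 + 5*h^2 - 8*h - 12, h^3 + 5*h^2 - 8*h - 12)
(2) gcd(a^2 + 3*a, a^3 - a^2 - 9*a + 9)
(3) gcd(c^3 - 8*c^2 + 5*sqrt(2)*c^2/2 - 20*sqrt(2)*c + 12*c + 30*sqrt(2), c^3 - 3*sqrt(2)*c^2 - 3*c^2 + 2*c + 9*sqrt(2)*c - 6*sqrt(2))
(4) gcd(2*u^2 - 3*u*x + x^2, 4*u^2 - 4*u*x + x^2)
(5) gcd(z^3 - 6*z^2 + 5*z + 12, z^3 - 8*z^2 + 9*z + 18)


(1) = gcd((h - 2)*(h + 1)*(h + 6), (h - 2)*(h + 1)*(h + 6)) = h^3 + 5*h^2 - 8*h - 12
(2) = gcd(a*(a + 3), (a - 3)*(a - 1)*(a + 3)) = a + 3
(3) = gcd((c - 6)*(c - 2)*(c + 5*sqrt(2)/2), (c - 2)*(c - 1)*(c - 3*sqrt(2))) = c - 2
(4) = gcd((-2*u + x)*(-u + x), (-2*u + x)^2) = -2*u + x
(5) = gcd((z - 4)*(z - 3)*(z + 1), (z - 6)*(z - 3)*(z + 1)) = z^2 - 2*z - 3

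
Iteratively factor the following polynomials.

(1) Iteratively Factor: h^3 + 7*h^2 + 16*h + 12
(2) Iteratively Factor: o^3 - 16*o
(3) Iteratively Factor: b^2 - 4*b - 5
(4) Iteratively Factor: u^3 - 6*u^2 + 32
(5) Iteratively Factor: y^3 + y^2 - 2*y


(1) = (h + 3)*(h^2 + 4*h + 4) = (h + 2)*(h + 3)*(h + 2)
(2) = (o + 4)*(o^2 - 4*o) = o*(o + 4)*(o - 4)
(3) = (b - 5)*(b + 1)
(4) = (u - 4)*(u^2 - 2*u - 8) = (u - 4)^2*(u + 2)
(5) = (y - 1)*(y^2 + 2*y) = (y - 1)*(y + 2)*(y)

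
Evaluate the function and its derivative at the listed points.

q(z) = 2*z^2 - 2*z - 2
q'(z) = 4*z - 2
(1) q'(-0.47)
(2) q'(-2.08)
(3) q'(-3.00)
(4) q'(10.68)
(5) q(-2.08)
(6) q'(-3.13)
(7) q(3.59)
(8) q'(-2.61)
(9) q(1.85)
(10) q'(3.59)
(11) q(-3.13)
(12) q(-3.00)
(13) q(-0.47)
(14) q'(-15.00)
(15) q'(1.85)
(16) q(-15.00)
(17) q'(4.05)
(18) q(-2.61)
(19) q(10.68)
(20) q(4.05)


(1) = -3.88
(2) = -10.32
(3) = -14.00
(4) = 40.72
(5) = 10.81
(6) = -14.52
(7) = 16.60
(8) = -12.44
(9) = 1.15
(10) = 12.36
(11) = 23.85
(12) = 22.00
(13) = -0.62
(14) = -62.00
(15) = 5.40
(16) = 478.00
(17) = 14.20
(18) = 16.84
(19) = 204.76
(20) = 22.70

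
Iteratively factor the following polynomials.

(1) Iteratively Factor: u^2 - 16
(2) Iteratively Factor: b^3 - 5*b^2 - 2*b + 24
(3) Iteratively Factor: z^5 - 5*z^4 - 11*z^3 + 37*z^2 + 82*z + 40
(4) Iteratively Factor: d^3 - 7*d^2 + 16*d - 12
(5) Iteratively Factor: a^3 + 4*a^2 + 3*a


(1) = (u - 4)*(u + 4)
(2) = (b - 4)*(b^2 - b - 6) = (b - 4)*(b + 2)*(b - 3)
(3) = (z + 2)*(z^4 - 7*z^3 + 3*z^2 + 31*z + 20) = (z + 1)*(z + 2)*(z^3 - 8*z^2 + 11*z + 20) = (z - 5)*(z + 1)*(z + 2)*(z^2 - 3*z - 4) = (z - 5)*(z + 1)^2*(z + 2)*(z - 4)
(4) = (d - 2)*(d^2 - 5*d + 6) = (d - 3)*(d - 2)*(d - 2)
(5) = (a + 3)*(a^2 + a) = a*(a + 3)*(a + 1)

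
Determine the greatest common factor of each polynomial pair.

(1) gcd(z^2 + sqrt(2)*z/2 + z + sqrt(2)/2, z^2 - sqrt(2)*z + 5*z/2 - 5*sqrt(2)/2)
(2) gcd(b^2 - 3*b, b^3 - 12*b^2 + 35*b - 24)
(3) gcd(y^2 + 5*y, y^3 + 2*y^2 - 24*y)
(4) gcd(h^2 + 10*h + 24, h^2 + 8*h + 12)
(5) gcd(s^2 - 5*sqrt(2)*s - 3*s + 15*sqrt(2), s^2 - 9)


(1) = gcd((z + 1)*(z + sqrt(2)/2), (z + 5/2)*(z - sqrt(2))) = 1
(2) = gcd(b*(b - 3), (b - 8)*(b - 3)*(b - 1)) = b - 3
(3) = gcd(y*(y + 5), y*(y - 4)*(y + 6)) = y
(4) = gcd((h + 4)*(h + 6), (h + 2)*(h + 6)) = h + 6
(5) = gcd((s - 3)*(s - 5*sqrt(2)), (s - 3)*(s + 3)) = s - 3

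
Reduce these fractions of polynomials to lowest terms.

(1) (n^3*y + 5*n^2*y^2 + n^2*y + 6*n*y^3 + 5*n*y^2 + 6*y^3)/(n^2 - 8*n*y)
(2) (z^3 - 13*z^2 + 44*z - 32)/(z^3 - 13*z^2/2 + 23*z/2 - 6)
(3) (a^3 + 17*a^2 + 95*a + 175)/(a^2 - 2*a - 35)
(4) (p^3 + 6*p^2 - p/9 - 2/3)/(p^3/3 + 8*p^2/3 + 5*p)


(1) = (-n^3*y - 5*n^2*y^2 - n^2*y - 6*n*y^3 - 5*n*y^2 - 6*y^3)/(-n^2 + 8*n*y)
(2) = (2*z - 16)/(2*z - 3)
(3) = (a^2 + 12*a + 35)/(a - 7)
(4) = (9*p^3 + 54*p^2 - p - 6)/(3*p^3 + 24*p^2 + 45*p)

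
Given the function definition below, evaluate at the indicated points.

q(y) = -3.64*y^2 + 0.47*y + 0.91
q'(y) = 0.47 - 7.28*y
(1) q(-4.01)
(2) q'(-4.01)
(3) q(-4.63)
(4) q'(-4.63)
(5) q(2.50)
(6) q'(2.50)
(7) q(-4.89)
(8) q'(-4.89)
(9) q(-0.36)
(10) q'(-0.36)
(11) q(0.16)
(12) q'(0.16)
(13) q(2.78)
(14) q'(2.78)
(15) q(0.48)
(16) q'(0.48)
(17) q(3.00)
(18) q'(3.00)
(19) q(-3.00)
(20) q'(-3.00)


(1) = -59.51
(2) = 29.66
(3) = -79.30
(4) = 34.18
(5) = -20.66
(6) = -17.73
(7) = -88.43
(8) = 36.07
(9) = 0.27
(10) = 3.09
(11) = 0.89
(12) = -0.69
(13) = -25.91
(14) = -19.77
(15) = 0.30
(16) = -3.02
(17) = -30.44
(18) = -21.37
(19) = -33.26
(20) = 22.31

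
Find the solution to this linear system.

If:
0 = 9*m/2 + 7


Then:
m = -14/9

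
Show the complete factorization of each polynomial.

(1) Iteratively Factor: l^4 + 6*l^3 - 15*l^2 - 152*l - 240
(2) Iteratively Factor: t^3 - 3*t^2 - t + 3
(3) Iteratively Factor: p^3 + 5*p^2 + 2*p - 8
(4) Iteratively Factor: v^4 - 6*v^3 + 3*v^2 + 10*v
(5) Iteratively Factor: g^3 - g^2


(1) = (l + 4)*(l^3 + 2*l^2 - 23*l - 60) = (l - 5)*(l + 4)*(l^2 + 7*l + 12) = (l - 5)*(l + 4)^2*(l + 3)
(2) = (t + 1)*(t^2 - 4*t + 3) = (t - 1)*(t + 1)*(t - 3)
(3) = (p + 4)*(p^2 + p - 2) = (p - 1)*(p + 4)*(p + 2)
(4) = (v - 2)*(v^3 - 4*v^2 - 5*v) = (v - 2)*(v + 1)*(v^2 - 5*v) = v*(v - 2)*(v + 1)*(v - 5)
(5) = (g)*(g^2 - g) = g^2*(g - 1)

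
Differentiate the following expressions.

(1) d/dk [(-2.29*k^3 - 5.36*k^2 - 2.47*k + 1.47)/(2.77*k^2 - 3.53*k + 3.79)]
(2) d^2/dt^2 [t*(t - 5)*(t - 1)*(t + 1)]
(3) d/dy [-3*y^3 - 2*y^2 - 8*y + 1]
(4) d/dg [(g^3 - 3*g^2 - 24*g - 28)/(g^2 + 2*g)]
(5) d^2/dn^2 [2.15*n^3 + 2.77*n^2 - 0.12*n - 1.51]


(1) = (-6.3433*k^4 + 16.1674*k^3 - 0.2746*k^2 - 48.7726*k - 4.1722)/(7.6729*k^4 - 19.5562*k^3 + 33.4575*k^2 - 26.7574*k + 14.3641)
(2) = 12*t^2 - 30*t - 2
(3) = -9*y^2 - 4*y - 8
(4) = 1 + 14/g^2
(5) = 12.9*n + 5.54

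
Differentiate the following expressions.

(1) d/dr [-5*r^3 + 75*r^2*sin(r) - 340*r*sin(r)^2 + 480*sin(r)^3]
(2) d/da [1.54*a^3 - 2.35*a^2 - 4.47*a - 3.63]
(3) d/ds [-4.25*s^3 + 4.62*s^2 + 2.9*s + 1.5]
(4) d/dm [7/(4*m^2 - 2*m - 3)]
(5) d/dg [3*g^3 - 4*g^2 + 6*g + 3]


(1) = 75*r^2*cos(r) - 15*r^2 + 150*r*sin(r) - 340*r*sin(2*r) + 1440*sin(r)^2*cos(r) - 340*sin(r)^2
(2) = 4.62*a^2 - 4.7*a - 4.47
(3) = -12.75*s^2 + 9.24*s + 2.9
(4) = 14*(1 - 4*m)/(-4*m^2 + 2*m + 3)^2
(5) = 9*g^2 - 8*g + 6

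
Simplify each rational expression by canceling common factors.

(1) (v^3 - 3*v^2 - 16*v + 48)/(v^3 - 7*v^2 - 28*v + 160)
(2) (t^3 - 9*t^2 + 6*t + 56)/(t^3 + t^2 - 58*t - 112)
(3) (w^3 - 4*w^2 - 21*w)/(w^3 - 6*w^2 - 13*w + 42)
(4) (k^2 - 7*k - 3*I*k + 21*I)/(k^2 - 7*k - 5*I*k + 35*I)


(1) = (v^2 + v - 12)/(v^2 - 3*v - 40)
(2) = (t^2 - 11*t + 28)/(t^2 - t - 56)
(3) = w/(w - 2)
(4) = (k - 3*I)/(k - 5*I)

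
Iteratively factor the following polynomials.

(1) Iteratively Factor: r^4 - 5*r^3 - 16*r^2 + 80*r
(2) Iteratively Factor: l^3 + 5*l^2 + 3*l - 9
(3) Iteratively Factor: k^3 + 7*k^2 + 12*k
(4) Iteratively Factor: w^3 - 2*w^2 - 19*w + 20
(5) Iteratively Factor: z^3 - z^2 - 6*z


(1) = (r)*(r^3 - 5*r^2 - 16*r + 80) = r*(r - 4)*(r^2 - r - 20) = r*(r - 4)*(r + 4)*(r - 5)
(2) = (l + 3)*(l^2 + 2*l - 3) = (l + 3)^2*(l - 1)
(3) = (k + 4)*(k^2 + 3*k) = k*(k + 4)*(k + 3)
(4) = (w - 1)*(w^2 - w - 20) = (w - 1)*(w + 4)*(w - 5)
(5) = (z - 3)*(z^2 + 2*z) = z*(z - 3)*(z + 2)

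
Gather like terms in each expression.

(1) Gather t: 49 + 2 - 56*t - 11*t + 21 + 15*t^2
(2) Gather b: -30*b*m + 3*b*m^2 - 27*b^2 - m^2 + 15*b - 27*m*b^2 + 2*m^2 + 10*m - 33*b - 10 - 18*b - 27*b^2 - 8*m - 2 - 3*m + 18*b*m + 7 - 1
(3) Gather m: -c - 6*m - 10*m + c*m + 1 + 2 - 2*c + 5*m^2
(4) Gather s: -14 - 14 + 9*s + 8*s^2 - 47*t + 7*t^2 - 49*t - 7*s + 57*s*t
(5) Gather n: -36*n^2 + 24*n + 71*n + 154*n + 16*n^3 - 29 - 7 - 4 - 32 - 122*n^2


(1) = 15*t^2 - 67*t + 72
(2) = b^2*(-27*m - 54) + b*(3*m^2 - 12*m - 36) + m^2 - m - 6
(3) = -3*c + 5*m^2 + m*(c - 16) + 3
(4) = 8*s^2 + s*(57*t + 2) + 7*t^2 - 96*t - 28
(5) = 16*n^3 - 158*n^2 + 249*n - 72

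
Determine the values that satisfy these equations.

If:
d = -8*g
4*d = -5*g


Then:
d = 0
g = 0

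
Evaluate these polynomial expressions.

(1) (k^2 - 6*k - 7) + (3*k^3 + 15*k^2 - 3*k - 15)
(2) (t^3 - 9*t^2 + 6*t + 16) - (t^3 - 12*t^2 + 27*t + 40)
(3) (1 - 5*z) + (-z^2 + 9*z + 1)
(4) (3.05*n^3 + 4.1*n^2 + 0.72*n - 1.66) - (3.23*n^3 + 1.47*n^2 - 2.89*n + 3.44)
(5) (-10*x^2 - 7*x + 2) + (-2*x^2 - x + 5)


(1) = 3*k^3 + 16*k^2 - 9*k - 22
(2) = 3*t^2 - 21*t - 24
(3) = -z^2 + 4*z + 2
(4) = -0.18*n^3 + 2.63*n^2 + 3.61*n - 5.1
(5) = -12*x^2 - 8*x + 7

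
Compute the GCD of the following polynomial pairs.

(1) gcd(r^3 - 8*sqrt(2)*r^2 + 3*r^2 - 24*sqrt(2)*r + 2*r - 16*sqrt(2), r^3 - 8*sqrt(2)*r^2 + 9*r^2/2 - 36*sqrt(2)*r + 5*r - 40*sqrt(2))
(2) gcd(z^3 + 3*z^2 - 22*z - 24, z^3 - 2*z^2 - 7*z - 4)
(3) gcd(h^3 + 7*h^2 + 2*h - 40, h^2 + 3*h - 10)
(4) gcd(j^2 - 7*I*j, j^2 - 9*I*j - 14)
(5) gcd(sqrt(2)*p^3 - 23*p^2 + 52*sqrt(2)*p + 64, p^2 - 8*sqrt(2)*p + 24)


(1) = r^2 + r*(2 - 8*sqrt(2)) - 16*sqrt(2)
(2) = z^2 - 3*z - 4
(3) = h^2 + 3*h - 10
(4) = j - 7*I
(5) = gcd((p - 8*sqrt(2))*(p - 4*sqrt(2))*(sqrt(2)*p + 1), (p - 6*sqrt(2))*(p - 2*sqrt(2))) = 1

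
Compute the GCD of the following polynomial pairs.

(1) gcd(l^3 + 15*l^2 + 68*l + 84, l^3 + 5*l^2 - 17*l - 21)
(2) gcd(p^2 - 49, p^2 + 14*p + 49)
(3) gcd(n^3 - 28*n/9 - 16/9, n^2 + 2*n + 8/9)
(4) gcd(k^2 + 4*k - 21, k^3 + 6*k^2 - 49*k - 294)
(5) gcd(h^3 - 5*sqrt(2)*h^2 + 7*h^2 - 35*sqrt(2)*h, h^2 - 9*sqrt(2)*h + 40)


(1) = l + 7
(2) = p + 7
(3) = gcd((n - 2)*(n + 2/3)*(n + 4/3), (n + 2/3)*(n + 4/3)) = n^2 + 2*n + 8/9
(4) = k + 7
(5) = h - 5*sqrt(2)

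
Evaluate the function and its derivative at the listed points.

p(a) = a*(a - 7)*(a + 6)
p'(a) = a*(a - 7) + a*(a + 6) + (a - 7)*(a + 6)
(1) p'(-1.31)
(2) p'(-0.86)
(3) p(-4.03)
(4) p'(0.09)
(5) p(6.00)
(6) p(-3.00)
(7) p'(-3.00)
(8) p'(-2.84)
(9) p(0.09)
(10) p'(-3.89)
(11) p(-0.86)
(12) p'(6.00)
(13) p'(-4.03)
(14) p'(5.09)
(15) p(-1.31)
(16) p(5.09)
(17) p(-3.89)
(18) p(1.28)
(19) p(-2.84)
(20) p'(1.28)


(1) = -34.23
(2) = -38.06
(3) = 87.57
(4) = -42.16
(5) = -72.00
(6) = 90.00
(7) = -9.00
(8) = -12.12
(9) = -3.79
(10) = 11.18
(11) = 34.74
(12) = 54.00
(13) = 14.78
(14) = 25.54
(15) = 51.06
(16) = -107.82
(17) = 89.38
(18) = -53.30
(19) = 88.31
(20) = -39.64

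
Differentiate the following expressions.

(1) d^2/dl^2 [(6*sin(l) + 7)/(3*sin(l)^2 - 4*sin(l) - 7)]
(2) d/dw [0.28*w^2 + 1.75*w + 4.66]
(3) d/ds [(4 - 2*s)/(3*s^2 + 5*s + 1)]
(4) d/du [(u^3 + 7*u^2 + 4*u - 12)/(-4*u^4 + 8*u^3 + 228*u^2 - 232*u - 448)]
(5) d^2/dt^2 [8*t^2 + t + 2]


(1) = 2*(-27*sin(l)^4 - 135*sin(l)^3 - 63*sin(l)^2 - 14*sin(l) + 91)/((sin(l) + 1)^2*(3*sin(l) - 7)^3)
(2) = 0.56*w + 1.75
(3) = 2*(3*s^2 - 12*s - 11)/(9*s^4 + 30*s^3 + 31*s^2 + 10*s + 1)
(4) = (u^6 + 14*u^5 + 55*u^4 - 180*u^3 - 898*u^2 - 200*u - 1144)/(4*(u^8 - 4*u^7 - 110*u^6 + 344*u^5 + 3241*u^4 - 7060*u^3 - 9404*u^2 + 12992*u + 12544))
(5) = 16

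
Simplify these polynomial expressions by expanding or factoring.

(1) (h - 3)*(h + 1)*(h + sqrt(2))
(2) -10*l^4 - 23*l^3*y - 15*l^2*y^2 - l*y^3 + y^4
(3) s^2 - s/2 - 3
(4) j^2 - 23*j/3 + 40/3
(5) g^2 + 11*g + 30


(1) = h^3 - 2*h^2 + sqrt(2)*h^2 - 3*h - 2*sqrt(2)*h - 3*sqrt(2)
(2) = (-5*l + y)*(l + y)^2*(2*l + y)
(3) = (s - 2)*(s + 3/2)
(4) = (j - 5)*(j - 8/3)
(5) = (g + 5)*(g + 6)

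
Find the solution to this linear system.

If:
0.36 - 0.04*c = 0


Then:
c = 9.00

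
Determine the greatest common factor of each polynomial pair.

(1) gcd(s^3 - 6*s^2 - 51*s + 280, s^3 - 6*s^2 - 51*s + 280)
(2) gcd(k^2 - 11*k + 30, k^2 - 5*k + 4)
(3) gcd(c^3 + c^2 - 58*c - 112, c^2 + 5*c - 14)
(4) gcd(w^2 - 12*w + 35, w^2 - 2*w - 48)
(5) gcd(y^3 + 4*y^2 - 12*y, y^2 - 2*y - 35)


(1) = s^3 - 6*s^2 - 51*s + 280
(2) = 1
(3) = c + 7
(4) = gcd((w - 7)*(w - 5), (w - 8)*(w + 6)) = 1
(5) = gcd(y*(y - 2)*(y + 6), (y - 7)*(y + 5)) = 1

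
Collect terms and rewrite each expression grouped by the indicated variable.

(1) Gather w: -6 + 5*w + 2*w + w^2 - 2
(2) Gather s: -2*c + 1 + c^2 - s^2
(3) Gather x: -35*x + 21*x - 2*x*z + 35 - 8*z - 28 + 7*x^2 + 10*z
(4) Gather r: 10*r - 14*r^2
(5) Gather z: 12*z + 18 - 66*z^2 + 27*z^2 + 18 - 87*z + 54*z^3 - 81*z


(1) = w^2 + 7*w - 8
(2) = c^2 - 2*c - s^2 + 1
(3) = 7*x^2 + x*(-2*z - 14) + 2*z + 7
(4) = -14*r^2 + 10*r
(5) = 54*z^3 - 39*z^2 - 156*z + 36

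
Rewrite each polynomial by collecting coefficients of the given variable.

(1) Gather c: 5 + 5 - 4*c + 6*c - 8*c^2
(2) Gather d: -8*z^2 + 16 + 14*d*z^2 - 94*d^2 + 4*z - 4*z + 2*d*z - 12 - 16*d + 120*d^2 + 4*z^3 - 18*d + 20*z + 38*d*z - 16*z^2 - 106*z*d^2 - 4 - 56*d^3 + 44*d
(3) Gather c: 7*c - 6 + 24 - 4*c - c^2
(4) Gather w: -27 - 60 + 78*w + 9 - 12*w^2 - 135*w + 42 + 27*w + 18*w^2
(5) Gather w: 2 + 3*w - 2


(1) = -8*c^2 + 2*c + 10
(2) = -56*d^3 + d^2*(26 - 106*z) + d*(14*z^2 + 40*z + 10) + 4*z^3 - 24*z^2 + 20*z
(3) = -c^2 + 3*c + 18
(4) = 6*w^2 - 30*w - 36
(5) = 3*w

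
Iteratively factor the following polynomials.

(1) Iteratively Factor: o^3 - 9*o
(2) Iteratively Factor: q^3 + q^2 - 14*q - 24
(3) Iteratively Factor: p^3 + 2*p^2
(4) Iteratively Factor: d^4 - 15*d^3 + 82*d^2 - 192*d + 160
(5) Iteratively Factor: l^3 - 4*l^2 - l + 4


(1) = (o)*(o^2 - 9) = o*(o + 3)*(o - 3)
(2) = (q - 4)*(q^2 + 5*q + 6) = (q - 4)*(q + 3)*(q + 2)
(3) = (p)*(p^2 + 2*p) = p*(p + 2)*(p)
(4) = (d - 4)*(d^3 - 11*d^2 + 38*d - 40) = (d - 4)*(d - 2)*(d^2 - 9*d + 20) = (d - 4)^2*(d - 2)*(d - 5)
(5) = (l - 1)*(l^2 - 3*l - 4) = (l - 1)*(l + 1)*(l - 4)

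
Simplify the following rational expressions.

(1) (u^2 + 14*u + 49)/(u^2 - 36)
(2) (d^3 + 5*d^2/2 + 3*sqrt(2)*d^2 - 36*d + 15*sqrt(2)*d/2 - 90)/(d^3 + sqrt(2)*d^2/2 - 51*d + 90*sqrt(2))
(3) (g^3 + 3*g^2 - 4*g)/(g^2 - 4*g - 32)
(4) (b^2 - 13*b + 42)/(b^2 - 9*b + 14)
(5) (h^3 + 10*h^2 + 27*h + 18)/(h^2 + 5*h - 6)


(1) = (u^2 + 14*u + 49)/(u^2 - 36)
(2) = (4*d + 10)/(4*d - 10*sqrt(2))
(3) = (g^2 - g)/(g - 8)
(4) = (b - 6)/(b - 2)
(5) = (h^2 + 4*h + 3)/(h - 1)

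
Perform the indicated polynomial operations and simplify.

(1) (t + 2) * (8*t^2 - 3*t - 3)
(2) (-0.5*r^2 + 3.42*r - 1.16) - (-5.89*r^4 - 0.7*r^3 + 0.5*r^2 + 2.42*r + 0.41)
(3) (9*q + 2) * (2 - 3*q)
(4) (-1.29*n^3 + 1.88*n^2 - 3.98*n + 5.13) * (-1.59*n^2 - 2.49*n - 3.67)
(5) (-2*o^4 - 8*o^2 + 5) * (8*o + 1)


(1) = 8*t^3 + 13*t^2 - 9*t - 6
(2) = 5.89*r^4 + 0.7*r^3 - 1.0*r^2 + 1.0*r - 1.57
(3) = -27*q^2 + 12*q + 4
(4) = 2.0511*n^5 + 0.2229*n^4 + 6.3813*n^3 - 5.1461*n^2 + 1.8329*n - 18.8271
(5) = -16*o^5 - 2*o^4 - 64*o^3 - 8*o^2 + 40*o + 5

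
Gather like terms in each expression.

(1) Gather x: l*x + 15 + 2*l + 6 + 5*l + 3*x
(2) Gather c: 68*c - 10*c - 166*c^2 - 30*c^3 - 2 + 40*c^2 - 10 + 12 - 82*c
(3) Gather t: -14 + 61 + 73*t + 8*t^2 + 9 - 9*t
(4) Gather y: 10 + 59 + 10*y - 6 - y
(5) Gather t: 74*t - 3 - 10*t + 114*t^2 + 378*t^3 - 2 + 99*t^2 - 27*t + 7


(1) = 7*l + x*(l + 3) + 21
(2) = -30*c^3 - 126*c^2 - 24*c
(3) = 8*t^2 + 64*t + 56
(4) = 9*y + 63
(5) = 378*t^3 + 213*t^2 + 37*t + 2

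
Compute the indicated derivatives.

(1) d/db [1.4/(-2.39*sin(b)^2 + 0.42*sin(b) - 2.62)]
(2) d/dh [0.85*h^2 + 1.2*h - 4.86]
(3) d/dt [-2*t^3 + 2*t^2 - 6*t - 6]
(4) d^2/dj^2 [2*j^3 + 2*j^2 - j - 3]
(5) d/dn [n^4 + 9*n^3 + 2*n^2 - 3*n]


(1) = (6.692*sin(b) - 0.588)*cos(b)/(2.39*sin(b)^2 - 0.42*sin(b) + 2.62)^2
(2) = 1.7*h + 1.2
(3) = -6*t^2 + 4*t - 6
(4) = 12*j + 4
(5) = 4*n^3 + 27*n^2 + 4*n - 3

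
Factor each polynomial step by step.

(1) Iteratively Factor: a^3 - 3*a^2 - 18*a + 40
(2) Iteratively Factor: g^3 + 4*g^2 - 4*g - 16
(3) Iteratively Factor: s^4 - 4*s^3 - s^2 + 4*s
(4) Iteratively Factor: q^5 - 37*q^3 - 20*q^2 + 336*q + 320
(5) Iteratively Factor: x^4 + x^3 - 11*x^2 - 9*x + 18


(1) = (a - 2)*(a^2 - a - 20) = (a - 2)*(a + 4)*(a - 5)
(2) = (g + 4)*(g^2 - 4) = (g - 2)*(g + 4)*(g + 2)
(3) = (s + 1)*(s^3 - 5*s^2 + 4*s) = s*(s + 1)*(s^2 - 5*s + 4) = s*(s - 1)*(s + 1)*(s - 4)
(4) = (q - 5)*(q^4 + 5*q^3 - 12*q^2 - 80*q - 64) = (q - 5)*(q + 4)*(q^3 + q^2 - 16*q - 16) = (q - 5)*(q + 4)^2*(q^2 - 3*q - 4) = (q - 5)*(q + 1)*(q + 4)^2*(q - 4)
(5) = (x - 1)*(x^3 + 2*x^2 - 9*x - 18) = (x - 3)*(x - 1)*(x^2 + 5*x + 6) = (x - 3)*(x - 1)*(x + 3)*(x + 2)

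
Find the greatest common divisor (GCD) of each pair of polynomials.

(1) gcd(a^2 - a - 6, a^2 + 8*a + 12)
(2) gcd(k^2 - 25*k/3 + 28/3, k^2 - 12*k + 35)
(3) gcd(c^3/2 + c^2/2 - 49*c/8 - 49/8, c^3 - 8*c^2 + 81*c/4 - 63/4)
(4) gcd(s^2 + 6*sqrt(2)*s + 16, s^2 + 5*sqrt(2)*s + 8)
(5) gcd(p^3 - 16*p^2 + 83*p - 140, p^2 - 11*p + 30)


(1) = gcd((a - 3)*(a + 2), (a + 2)*(a + 6)) = a + 2
(2) = k - 7
(3) = gcd((c/2 + 1/2)*(c - 7/2)*(c + 7/2), (c - 7/2)*(c - 3)*(c - 3/2)) = c - 7/2
(4) = s + 4*sqrt(2)
(5) = p - 5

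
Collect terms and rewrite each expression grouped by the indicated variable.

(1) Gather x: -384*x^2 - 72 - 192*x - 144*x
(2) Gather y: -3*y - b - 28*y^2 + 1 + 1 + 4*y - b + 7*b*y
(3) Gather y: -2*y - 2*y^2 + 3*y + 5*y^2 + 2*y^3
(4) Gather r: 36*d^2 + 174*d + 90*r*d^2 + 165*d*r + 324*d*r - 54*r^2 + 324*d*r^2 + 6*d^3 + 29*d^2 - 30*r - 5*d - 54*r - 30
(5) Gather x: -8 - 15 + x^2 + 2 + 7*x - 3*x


(1) = -384*x^2 - 336*x - 72
(2) = -2*b - 28*y^2 + y*(7*b + 1) + 2
(3) = 2*y^3 + 3*y^2 + y
(4) = 6*d^3 + 65*d^2 + 169*d + r^2*(324*d - 54) + r*(90*d^2 + 489*d - 84) - 30
(5) = x^2 + 4*x - 21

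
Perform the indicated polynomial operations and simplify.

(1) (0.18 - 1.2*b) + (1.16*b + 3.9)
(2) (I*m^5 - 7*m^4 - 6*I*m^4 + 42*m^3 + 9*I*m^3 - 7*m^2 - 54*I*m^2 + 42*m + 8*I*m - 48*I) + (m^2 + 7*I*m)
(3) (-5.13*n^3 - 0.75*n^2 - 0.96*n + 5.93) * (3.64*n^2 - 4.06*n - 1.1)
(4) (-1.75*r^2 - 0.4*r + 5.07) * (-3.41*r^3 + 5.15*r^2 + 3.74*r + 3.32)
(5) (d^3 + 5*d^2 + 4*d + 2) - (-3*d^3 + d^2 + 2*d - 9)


(1) = 4.08 - 0.04*b
(2) = I*m^5 - 7*m^4 - 6*I*m^4 + 42*m^3 + 9*I*m^3 - 6*m^2 - 54*I*m^2 + 42*m + 15*I*m - 48*I
(3) = -18.6732*n^5 + 18.0978*n^4 + 5.1936*n^3 + 26.3078*n^2 - 23.0198*n - 6.523
(4) = 5.9675*r^5 - 7.6485*r^4 - 25.8937*r^3 + 18.8045*r^2 + 17.6338*r + 16.8324
(5) = 4*d^3 + 4*d^2 + 2*d + 11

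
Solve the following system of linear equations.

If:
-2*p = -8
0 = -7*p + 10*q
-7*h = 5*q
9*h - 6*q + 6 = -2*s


Then:
h = -2
p = 4
q = 14/5
s = 72/5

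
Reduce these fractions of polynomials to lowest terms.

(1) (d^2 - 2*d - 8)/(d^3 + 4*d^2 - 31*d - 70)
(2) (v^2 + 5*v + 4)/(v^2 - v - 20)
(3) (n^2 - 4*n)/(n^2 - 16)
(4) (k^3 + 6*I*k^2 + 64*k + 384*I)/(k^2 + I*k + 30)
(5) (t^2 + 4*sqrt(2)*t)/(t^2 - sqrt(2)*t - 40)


(1) = (d - 4)/(d^2 + 2*d - 35)
(2) = (v + 1)/(v - 5)
(3) = n/(n + 4)
(4) = (k^2 + 64)/(k - 5*I)
(5) = t/(t - 5*sqrt(2))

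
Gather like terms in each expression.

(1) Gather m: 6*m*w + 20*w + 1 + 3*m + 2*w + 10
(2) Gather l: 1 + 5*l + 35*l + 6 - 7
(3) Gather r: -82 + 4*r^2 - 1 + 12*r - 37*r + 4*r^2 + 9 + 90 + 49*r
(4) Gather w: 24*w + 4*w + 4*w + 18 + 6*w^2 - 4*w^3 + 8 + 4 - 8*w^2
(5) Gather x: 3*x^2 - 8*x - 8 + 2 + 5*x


(1) = m*(6*w + 3) + 22*w + 11
(2) = 40*l
(3) = 8*r^2 + 24*r + 16
(4) = -4*w^3 - 2*w^2 + 32*w + 30
(5) = 3*x^2 - 3*x - 6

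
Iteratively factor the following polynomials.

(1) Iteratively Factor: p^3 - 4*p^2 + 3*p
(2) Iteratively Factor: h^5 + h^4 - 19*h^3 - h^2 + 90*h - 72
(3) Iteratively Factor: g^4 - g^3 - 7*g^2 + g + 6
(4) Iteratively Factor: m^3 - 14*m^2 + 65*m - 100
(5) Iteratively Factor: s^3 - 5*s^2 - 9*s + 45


(1) = (p)*(p^2 - 4*p + 3) = p*(p - 3)*(p - 1)
(2) = (h - 2)*(h^4 + 3*h^3 - 13*h^2 - 27*h + 36) = (h - 2)*(h + 3)*(h^3 - 13*h + 12) = (h - 3)*(h - 2)*(h + 3)*(h^2 + 3*h - 4) = (h - 3)*(h - 2)*(h - 1)*(h + 3)*(h + 4)
(3) = (g - 1)*(g^3 - 7*g - 6) = (g - 1)*(g + 2)*(g^2 - 2*g - 3) = (g - 3)*(g - 1)*(g + 2)*(g + 1)
(4) = (m - 4)*(m^2 - 10*m + 25) = (m - 5)*(m - 4)*(m - 5)
(5) = (s + 3)*(s^2 - 8*s + 15) = (s - 5)*(s + 3)*(s - 3)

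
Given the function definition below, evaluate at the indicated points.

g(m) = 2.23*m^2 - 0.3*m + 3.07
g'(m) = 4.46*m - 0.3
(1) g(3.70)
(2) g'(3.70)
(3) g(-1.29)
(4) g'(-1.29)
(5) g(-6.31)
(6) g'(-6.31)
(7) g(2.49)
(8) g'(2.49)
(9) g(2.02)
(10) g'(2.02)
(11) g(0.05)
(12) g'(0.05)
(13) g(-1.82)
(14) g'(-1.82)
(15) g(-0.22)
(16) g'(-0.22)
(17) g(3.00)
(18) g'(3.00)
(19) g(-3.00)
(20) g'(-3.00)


(1) = 32.49
(2) = 16.20
(3) = 7.17
(4) = -6.05
(5) = 93.75
(6) = -28.44
(7) = 16.15
(8) = 10.81
(9) = 11.56
(10) = 8.71
(11) = 3.06
(12) = -0.08
(13) = 11.00
(14) = -8.42
(15) = 3.24
(16) = -1.28
(17) = 22.24
(18) = 13.08
(19) = 24.04
(20) = -13.68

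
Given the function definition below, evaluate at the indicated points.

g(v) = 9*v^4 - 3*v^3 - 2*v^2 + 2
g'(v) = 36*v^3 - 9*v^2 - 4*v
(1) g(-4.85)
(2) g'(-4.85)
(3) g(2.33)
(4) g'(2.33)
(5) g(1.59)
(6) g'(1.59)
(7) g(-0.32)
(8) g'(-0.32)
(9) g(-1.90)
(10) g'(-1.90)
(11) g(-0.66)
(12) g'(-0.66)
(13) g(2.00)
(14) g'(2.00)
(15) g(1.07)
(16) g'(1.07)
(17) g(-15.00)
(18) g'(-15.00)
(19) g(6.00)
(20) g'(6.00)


(1) = 5276.98
(2) = -4299.33
(3) = 218.45
(4) = 397.20
(5) = 42.41
(6) = 115.60
(7) = 1.99
(8) = -0.82
(9) = 132.65
(10) = -271.81
(11) = 3.70
(12) = -11.63
(13) = 114.00
(14) = 244.00
(15) = 7.83
(16) = 29.52
(17) = 465302.00
(18) = -123465.00
(19) = 10946.00
(20) = 7428.00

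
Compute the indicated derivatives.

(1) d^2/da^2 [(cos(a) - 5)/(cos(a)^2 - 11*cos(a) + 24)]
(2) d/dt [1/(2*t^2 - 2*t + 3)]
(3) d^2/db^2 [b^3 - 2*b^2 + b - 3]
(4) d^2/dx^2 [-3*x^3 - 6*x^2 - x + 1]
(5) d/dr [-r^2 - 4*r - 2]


(1) = (-9*(1 - cos(2*a))^2*cos(a) + 9*(1 - cos(2*a))^2 + 3665*cos(a) - 302*cos(2*a) - 27*cos(3*a) + 2*cos(5*a) - 2106)/(4*(cos(a) - 8)^3*(cos(a) - 3)^3)
(2) = 2*(1 - 2*t)/(2*t^2 - 2*t + 3)^2
(3) = 6*b - 4
(4) = -18*x - 12
(5) = -2*r - 4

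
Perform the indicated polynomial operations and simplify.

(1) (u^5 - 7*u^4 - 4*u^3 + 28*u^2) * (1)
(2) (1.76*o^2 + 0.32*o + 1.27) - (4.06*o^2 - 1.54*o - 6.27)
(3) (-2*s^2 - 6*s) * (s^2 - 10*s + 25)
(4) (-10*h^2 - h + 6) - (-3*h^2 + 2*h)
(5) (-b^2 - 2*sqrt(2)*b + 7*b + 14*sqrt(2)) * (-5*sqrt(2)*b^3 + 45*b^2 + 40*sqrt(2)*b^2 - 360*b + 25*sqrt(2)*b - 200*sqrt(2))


(1) = u^5 - 7*u^4 - 4*u^3 + 28*u^2
(2) = -2.3*o^2 + 1.86*o + 7.54
(3) = -2*s^4 + 14*s^3 + 10*s^2 - 150*s
(4) = -7*h^2 - 3*h + 6
(5) = 5*sqrt(2)*b^5 - 75*sqrt(2)*b^4 - 25*b^4 + 165*sqrt(2)*b^3 + 375*b^3 - 1500*b^2 + 1725*sqrt(2)*b^2 - 6440*sqrt(2)*b + 1500*b - 5600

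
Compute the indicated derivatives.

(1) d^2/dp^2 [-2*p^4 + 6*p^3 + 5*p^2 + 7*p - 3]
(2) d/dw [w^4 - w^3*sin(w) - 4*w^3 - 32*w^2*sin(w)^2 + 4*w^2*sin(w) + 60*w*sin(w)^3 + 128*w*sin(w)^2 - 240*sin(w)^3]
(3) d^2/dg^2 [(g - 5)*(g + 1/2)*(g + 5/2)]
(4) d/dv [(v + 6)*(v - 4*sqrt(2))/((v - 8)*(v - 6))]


(1) = -24*p^2 + 36*p + 10
(2) = -w^3*cos(w) + 4*w^3 - 3*w^2*sin(w) - 32*w^2*sin(2*w) + 4*w^2*cos(w) - 12*w^2 + 180*w*sin(w)^2*cos(w) - 64*w*sin(w)^2 + 8*w*sin(w) + 128*w*sin(2*w) + 60*sin(w)^3 - 720*sin(w)^2*cos(w) + 128*sin(w)^2
(3) = 6*g - 4
(4) = 4*(-5*v^2 + sqrt(2)*v^2 + 12*sqrt(2)*v + 24*v - 132*sqrt(2) + 72)/(v^4 - 28*v^3 + 292*v^2 - 1344*v + 2304)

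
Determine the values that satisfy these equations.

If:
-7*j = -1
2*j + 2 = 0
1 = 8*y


Then:
No Solution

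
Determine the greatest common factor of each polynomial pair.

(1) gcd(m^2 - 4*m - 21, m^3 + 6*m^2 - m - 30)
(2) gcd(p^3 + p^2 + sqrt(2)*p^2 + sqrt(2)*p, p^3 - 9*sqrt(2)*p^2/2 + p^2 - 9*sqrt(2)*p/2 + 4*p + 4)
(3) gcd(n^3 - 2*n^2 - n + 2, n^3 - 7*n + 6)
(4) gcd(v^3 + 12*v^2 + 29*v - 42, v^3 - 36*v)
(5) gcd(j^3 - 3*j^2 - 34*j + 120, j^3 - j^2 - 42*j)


(1) = gcd((m - 7)*(m + 3), (m - 2)*(m + 3)*(m + 5)) = m + 3
(2) = p + 1
(3) = n^2 - 3*n + 2
(4) = v + 6
(5) = j + 6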